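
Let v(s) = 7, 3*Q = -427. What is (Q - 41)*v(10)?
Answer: -3850/3 ≈ -1283.3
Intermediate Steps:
Q = -427/3 (Q = (⅓)*(-427) = -427/3 ≈ -142.33)
(Q - 41)*v(10) = (-427/3 - 41)*7 = -550/3*7 = -3850/3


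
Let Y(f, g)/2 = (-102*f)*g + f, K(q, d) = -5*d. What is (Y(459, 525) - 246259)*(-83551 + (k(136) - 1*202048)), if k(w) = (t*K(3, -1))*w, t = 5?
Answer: 13941827405959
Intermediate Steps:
Y(f, g) = 2*f - 204*f*g (Y(f, g) = 2*((-102*f)*g + f) = 2*(-102*f*g + f) = 2*(f - 102*f*g) = 2*f - 204*f*g)
k(w) = 25*w (k(w) = (5*(-5*(-1)))*w = (5*5)*w = 25*w)
(Y(459, 525) - 246259)*(-83551 + (k(136) - 1*202048)) = (2*459*(1 - 102*525) - 246259)*(-83551 + (25*136 - 1*202048)) = (2*459*(1 - 53550) - 246259)*(-83551 + (3400 - 202048)) = (2*459*(-53549) - 246259)*(-83551 - 198648) = (-49157982 - 246259)*(-282199) = -49404241*(-282199) = 13941827405959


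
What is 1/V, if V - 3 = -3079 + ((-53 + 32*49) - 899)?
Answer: -1/2460 ≈ -0.00040650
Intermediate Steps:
V = -2460 (V = 3 + (-3079 + ((-53 + 32*49) - 899)) = 3 + (-3079 + ((-53 + 1568) - 899)) = 3 + (-3079 + (1515 - 899)) = 3 + (-3079 + 616) = 3 - 2463 = -2460)
1/V = 1/(-2460) = -1/2460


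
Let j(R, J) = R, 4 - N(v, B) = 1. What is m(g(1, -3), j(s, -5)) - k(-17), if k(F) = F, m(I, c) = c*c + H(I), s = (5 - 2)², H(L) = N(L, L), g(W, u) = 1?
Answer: 101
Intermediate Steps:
N(v, B) = 3 (N(v, B) = 4 - 1*1 = 4 - 1 = 3)
H(L) = 3
s = 9 (s = 3² = 9)
m(I, c) = 3 + c² (m(I, c) = c*c + 3 = c² + 3 = 3 + c²)
m(g(1, -3), j(s, -5)) - k(-17) = (3 + 9²) - 1*(-17) = (3 + 81) + 17 = 84 + 17 = 101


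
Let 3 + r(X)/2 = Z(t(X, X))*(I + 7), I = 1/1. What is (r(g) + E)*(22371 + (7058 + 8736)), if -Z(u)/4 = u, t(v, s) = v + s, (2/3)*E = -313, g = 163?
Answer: -1628844035/2 ≈ -8.1442e+8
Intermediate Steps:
E = -939/2 (E = (3/2)*(-313) = -939/2 ≈ -469.50)
t(v, s) = s + v
I = 1 (I = 1*1 = 1)
Z(u) = -4*u
r(X) = -6 - 128*X (r(X) = -6 + 2*((-4*(X + X))*(1 + 7)) = -6 + 2*(-8*X*8) = -6 + 2*(-64*X) = -6 - 128*X)
(r(g) + E)*(22371 + (7058 + 8736)) = ((-6 - 128*163) - 939/2)*(22371 + (7058 + 8736)) = ((-6 - 20864) - 939/2)*(22371 + 15794) = (-20870 - 939/2)*38165 = -42679/2*38165 = -1628844035/2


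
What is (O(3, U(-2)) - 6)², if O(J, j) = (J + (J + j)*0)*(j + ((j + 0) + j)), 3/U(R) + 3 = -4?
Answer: 4761/49 ≈ 97.163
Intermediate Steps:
U(R) = -3/7 (U(R) = 3/(-3 - 4) = 3/(-7) = 3*(-⅐) = -3/7)
O(J, j) = 3*J*j (O(J, j) = (J + 0)*(j + (j + j)) = J*(j + 2*j) = J*(3*j) = 3*J*j)
(O(3, U(-2)) - 6)² = (3*3*(-3/7) - 6)² = (-27/7 - 6)² = (-69/7)² = 4761/49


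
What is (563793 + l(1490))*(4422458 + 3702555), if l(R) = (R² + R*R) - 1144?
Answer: 40648213162037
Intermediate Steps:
l(R) = -1144 + 2*R² (l(R) = (R² + R²) - 1144 = 2*R² - 1144 = -1144 + 2*R²)
(563793 + l(1490))*(4422458 + 3702555) = (563793 + (-1144 + 2*1490²))*(4422458 + 3702555) = (563793 + (-1144 + 2*2220100))*8125013 = (563793 + (-1144 + 4440200))*8125013 = (563793 + 4439056)*8125013 = 5002849*8125013 = 40648213162037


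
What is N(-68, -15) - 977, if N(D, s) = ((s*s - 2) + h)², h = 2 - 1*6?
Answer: 46984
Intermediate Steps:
h = -4 (h = 2 - 6 = -4)
N(D, s) = (-6 + s²)² (N(D, s) = ((s*s - 2) - 4)² = ((s² - 2) - 4)² = ((-2 + s²) - 4)² = (-6 + s²)²)
N(-68, -15) - 977 = (-6 + (-15)²)² - 977 = (-6 + 225)² - 977 = 219² - 977 = 47961 - 977 = 46984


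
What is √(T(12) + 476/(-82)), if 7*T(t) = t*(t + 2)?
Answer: √30586/41 ≈ 4.2656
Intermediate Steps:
T(t) = t*(2 + t)/7 (T(t) = (t*(t + 2))/7 = (t*(2 + t))/7 = t*(2 + t)/7)
√(T(12) + 476/(-82)) = √((⅐)*12*(2 + 12) + 476/(-82)) = √((⅐)*12*14 + 476*(-1/82)) = √(24 - 238/41) = √(746/41) = √30586/41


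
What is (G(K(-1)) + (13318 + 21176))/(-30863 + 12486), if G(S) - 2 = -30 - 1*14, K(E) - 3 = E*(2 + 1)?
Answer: -34452/18377 ≈ -1.8747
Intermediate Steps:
K(E) = 3 + 3*E (K(E) = 3 + E*(2 + 1) = 3 + E*3 = 3 + 3*E)
G(S) = -42 (G(S) = 2 + (-30 - 1*14) = 2 + (-30 - 14) = 2 - 44 = -42)
(G(K(-1)) + (13318 + 21176))/(-30863 + 12486) = (-42 + (13318 + 21176))/(-30863 + 12486) = (-42 + 34494)/(-18377) = 34452*(-1/18377) = -34452/18377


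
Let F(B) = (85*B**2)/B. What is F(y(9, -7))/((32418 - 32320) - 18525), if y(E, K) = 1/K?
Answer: 85/128989 ≈ 0.00065897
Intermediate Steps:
F(B) = 85*B
F(y(9, -7))/((32418 - 32320) - 18525) = (85/(-7))/((32418 - 32320) - 18525) = (85*(-1/7))/(98 - 18525) = -85/7/(-18427) = -85/7*(-1/18427) = 85/128989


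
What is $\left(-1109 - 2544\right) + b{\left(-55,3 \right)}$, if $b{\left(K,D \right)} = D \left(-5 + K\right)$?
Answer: $-3833$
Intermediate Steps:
$\left(-1109 - 2544\right) + b{\left(-55,3 \right)} = \left(-1109 - 2544\right) + 3 \left(-5 - 55\right) = -3653 + 3 \left(-60\right) = -3653 - 180 = -3833$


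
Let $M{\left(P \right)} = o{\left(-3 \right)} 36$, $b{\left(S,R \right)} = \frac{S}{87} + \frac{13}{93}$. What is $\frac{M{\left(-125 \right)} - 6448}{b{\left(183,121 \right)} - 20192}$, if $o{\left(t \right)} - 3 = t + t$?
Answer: $\frac{8840766}{27225887} \approx 0.32472$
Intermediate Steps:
$o{\left(t \right)} = 3 + 2 t$ ($o{\left(t \right)} = 3 + \left(t + t\right) = 3 + 2 t$)
$b{\left(S,R \right)} = \frac{13}{93} + \frac{S}{87}$ ($b{\left(S,R \right)} = S \frac{1}{87} + 13 \cdot \frac{1}{93} = \frac{S}{87} + \frac{13}{93} = \frac{13}{93} + \frac{S}{87}$)
$M{\left(P \right)} = -108$ ($M{\left(P \right)} = \left(3 + 2 \left(-3\right)\right) 36 = \left(3 - 6\right) 36 = \left(-3\right) 36 = -108$)
$\frac{M{\left(-125 \right)} - 6448}{b{\left(183,121 \right)} - 20192} = \frac{-108 - 6448}{\left(\frac{13}{93} + \frac{1}{87} \cdot 183\right) - 20192} = - \frac{6556}{\left(\frac{13}{93} + \frac{61}{29}\right) - 20192} = - \frac{6556}{\frac{6050}{2697} - 20192} = - \frac{6556}{- \frac{54451774}{2697}} = \left(-6556\right) \left(- \frac{2697}{54451774}\right) = \frac{8840766}{27225887}$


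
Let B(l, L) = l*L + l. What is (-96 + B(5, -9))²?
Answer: 18496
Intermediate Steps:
B(l, L) = l + L*l (B(l, L) = L*l + l = l + L*l)
(-96 + B(5, -9))² = (-96 + 5*(1 - 9))² = (-96 + 5*(-8))² = (-96 - 40)² = (-136)² = 18496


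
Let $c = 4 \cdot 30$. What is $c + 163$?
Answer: $283$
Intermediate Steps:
$c = 120$
$c + 163 = 120 + 163 = 283$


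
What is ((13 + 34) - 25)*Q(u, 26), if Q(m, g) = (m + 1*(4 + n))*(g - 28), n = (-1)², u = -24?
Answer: 836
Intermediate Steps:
n = 1
Q(m, g) = (-28 + g)*(5 + m) (Q(m, g) = (m + 1*(4 + 1))*(g - 28) = (m + 1*5)*(-28 + g) = (m + 5)*(-28 + g) = (5 + m)*(-28 + g) = (-28 + g)*(5 + m))
((13 + 34) - 25)*Q(u, 26) = ((13 + 34) - 25)*(-140 - 28*(-24) + 5*26 + 26*(-24)) = (47 - 25)*(-140 + 672 + 130 - 624) = 22*38 = 836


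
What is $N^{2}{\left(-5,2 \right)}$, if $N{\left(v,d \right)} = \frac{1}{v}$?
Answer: $\frac{1}{25} \approx 0.04$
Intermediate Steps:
$N^{2}{\left(-5,2 \right)} = \left(\frac{1}{-5}\right)^{2} = \left(- \frac{1}{5}\right)^{2} = \frac{1}{25}$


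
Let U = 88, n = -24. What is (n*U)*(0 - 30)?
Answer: 63360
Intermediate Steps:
(n*U)*(0 - 30) = (-24*88)*(0 - 30) = -2112*(-30) = 63360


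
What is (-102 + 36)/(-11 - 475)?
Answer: 11/81 ≈ 0.13580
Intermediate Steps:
(-102 + 36)/(-11 - 475) = -66/(-486) = -66*(-1/486) = 11/81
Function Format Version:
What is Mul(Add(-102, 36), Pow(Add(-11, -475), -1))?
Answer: Rational(11, 81) ≈ 0.13580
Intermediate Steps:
Mul(Add(-102, 36), Pow(Add(-11, -475), -1)) = Mul(-66, Pow(-486, -1)) = Mul(-66, Rational(-1, 486)) = Rational(11, 81)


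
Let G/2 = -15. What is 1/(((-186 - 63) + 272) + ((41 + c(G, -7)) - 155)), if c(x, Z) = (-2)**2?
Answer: -1/87 ≈ -0.011494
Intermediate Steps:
G = -30 (G = 2*(-15) = -30)
c(x, Z) = 4
1/(((-186 - 63) + 272) + ((41 + c(G, -7)) - 155)) = 1/(((-186 - 63) + 272) + ((41 + 4) - 155)) = 1/((-249 + 272) + (45 - 155)) = 1/(23 - 110) = 1/(-87) = -1/87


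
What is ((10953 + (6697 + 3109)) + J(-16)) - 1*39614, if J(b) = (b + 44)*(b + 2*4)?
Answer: -19079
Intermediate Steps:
J(b) = (8 + b)*(44 + b) (J(b) = (44 + b)*(b + 8) = (44 + b)*(8 + b) = (8 + b)*(44 + b))
((10953 + (6697 + 3109)) + J(-16)) - 1*39614 = ((10953 + (6697 + 3109)) + (352 + (-16)² + 52*(-16))) - 1*39614 = ((10953 + 9806) + (352 + 256 - 832)) - 39614 = (20759 - 224) - 39614 = 20535 - 39614 = -19079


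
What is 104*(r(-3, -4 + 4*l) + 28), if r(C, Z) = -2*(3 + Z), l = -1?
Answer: 3952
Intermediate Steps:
r(C, Z) = -6 - 2*Z
104*(r(-3, -4 + 4*l) + 28) = 104*((-6 - 2*(-4 + 4*(-1))) + 28) = 104*((-6 - 2*(-4 - 4)) + 28) = 104*((-6 - 2*(-8)) + 28) = 104*((-6 + 16) + 28) = 104*(10 + 28) = 104*38 = 3952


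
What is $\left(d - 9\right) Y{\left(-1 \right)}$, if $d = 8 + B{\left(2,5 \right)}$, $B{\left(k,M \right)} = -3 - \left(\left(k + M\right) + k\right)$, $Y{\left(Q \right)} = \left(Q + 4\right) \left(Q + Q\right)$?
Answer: $78$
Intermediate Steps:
$Y{\left(Q \right)} = 2 Q \left(4 + Q\right)$ ($Y{\left(Q \right)} = \left(4 + Q\right) 2 Q = 2 Q \left(4 + Q\right)$)
$B{\left(k,M \right)} = -3 - M - 2 k$ ($B{\left(k,M \right)} = -3 - \left(\left(M + k\right) + k\right) = -3 - \left(M + 2 k\right) = -3 - M - 2 k$)
$d = -4$ ($d = 8 - 12 = -4$)
$\left(d - 9\right) Y{\left(-1 \right)} = \left(-4 - 9\right) 2 \left(-1\right) \left(4 - 1\right) = - 13 \cdot 2 \left(-1\right) 3 = \left(-13\right) \left(-6\right) = 78$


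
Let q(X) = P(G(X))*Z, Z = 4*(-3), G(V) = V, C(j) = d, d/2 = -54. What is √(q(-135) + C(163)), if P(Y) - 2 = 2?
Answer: 2*I*√39 ≈ 12.49*I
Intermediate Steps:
d = -108 (d = 2*(-54) = -108)
C(j) = -108
P(Y) = 4 (P(Y) = 2 + 2 = 4)
Z = -12
q(X) = -48 (q(X) = 4*(-12) = -48)
√(q(-135) + C(163)) = √(-48 - 108) = √(-156) = 2*I*√39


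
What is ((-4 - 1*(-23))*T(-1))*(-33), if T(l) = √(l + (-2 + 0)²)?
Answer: -627*√3 ≈ -1086.0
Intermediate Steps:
T(l) = √(4 + l) (T(l) = √(l + (-2)²) = √(l + 4) = √(4 + l))
((-4 - 1*(-23))*T(-1))*(-33) = ((-4 - 1*(-23))*√(4 - 1))*(-33) = ((-4 + 23)*√3)*(-33) = (19*√3)*(-33) = -627*√3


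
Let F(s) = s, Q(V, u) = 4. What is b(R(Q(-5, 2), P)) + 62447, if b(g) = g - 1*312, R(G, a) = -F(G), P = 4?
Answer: 62131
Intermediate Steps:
R(G, a) = -G
b(g) = -312 + g (b(g) = g - 312 = -312 + g)
b(R(Q(-5, 2), P)) + 62447 = (-312 - 1*4) + 62447 = (-312 - 4) + 62447 = -316 + 62447 = 62131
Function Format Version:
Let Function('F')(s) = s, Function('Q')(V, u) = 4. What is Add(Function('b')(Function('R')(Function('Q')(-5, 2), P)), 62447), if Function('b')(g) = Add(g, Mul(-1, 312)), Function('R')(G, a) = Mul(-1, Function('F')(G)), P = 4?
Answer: 62131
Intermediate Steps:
Function('R')(G, a) = Mul(-1, G)
Function('b')(g) = Add(-312, g) (Function('b')(g) = Add(g, -312) = Add(-312, g))
Add(Function('b')(Function('R')(Function('Q')(-5, 2), P)), 62447) = Add(Add(-312, Mul(-1, 4)), 62447) = Add(Add(-312, -4), 62447) = Add(-316, 62447) = 62131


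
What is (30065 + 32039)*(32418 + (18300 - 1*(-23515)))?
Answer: 4610166232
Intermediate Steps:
(30065 + 32039)*(32418 + (18300 - 1*(-23515))) = 62104*(32418 + (18300 + 23515)) = 62104*(32418 + 41815) = 62104*74233 = 4610166232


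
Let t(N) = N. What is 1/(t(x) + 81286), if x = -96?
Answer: 1/81190 ≈ 1.2317e-5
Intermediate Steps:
1/(t(x) + 81286) = 1/(-96 + 81286) = 1/81190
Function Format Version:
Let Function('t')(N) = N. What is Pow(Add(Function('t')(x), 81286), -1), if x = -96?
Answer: Rational(1, 81190) ≈ 1.2317e-5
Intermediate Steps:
Pow(Add(Function('t')(x), 81286), -1) = Pow(Add(-96, 81286), -1) = Pow(81190, -1) = Rational(1, 81190)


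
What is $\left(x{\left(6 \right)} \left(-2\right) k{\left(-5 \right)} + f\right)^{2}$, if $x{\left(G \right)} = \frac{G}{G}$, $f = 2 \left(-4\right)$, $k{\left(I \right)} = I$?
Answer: $4$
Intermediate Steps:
$f = -8$
$x{\left(G \right)} = 1$
$\left(x{\left(6 \right)} \left(-2\right) k{\left(-5 \right)} + f\right)^{2} = \left(1 \left(-2\right) \left(-5\right) - 8\right)^{2} = \left(\left(-2\right) \left(-5\right) - 8\right)^{2} = \left(10 - 8\right)^{2} = 2^{2} = 4$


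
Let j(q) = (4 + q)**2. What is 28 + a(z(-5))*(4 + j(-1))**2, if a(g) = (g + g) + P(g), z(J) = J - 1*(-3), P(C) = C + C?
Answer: -1324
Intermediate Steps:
P(C) = 2*C
z(J) = 3 + J (z(J) = J + 3 = 3 + J)
a(g) = 4*g (a(g) = (g + g) + 2*g = 2*g + 2*g = 4*g)
28 + a(z(-5))*(4 + j(-1))**2 = 28 + (4*(3 - 5))*(4 + (4 - 1)**2)**2 = 28 + (4*(-2))*(4 + 3**2)**2 = 28 - 8*(4 + 9)**2 = 28 - 8*13**2 = 28 - 8*169 = 28 - 1352 = -1324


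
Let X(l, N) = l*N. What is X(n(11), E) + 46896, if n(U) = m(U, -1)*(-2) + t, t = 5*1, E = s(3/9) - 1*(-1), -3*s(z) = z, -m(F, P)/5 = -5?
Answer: 46856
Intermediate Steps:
m(F, P) = 25 (m(F, P) = -5*(-5) = 25)
s(z) = -z/3
E = 8/9 (E = -1/9 - 1*(-1) = -1/9 + 1 = 8/9 ≈ 0.88889)
t = 5
n(U) = -45 (n(U) = 25*(-2) + 5 = -50 + 5 = -45)
X(l, N) = N*l
X(n(11), E) + 46896 = (8/9)*(-45) + 46896 = -40 + 46896 = 46856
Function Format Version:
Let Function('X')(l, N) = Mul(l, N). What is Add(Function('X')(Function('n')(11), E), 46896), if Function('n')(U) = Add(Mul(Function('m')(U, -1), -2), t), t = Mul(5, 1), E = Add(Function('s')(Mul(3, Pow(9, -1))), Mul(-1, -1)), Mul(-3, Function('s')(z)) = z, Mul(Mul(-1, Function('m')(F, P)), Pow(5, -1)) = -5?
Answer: 46856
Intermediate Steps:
Function('m')(F, P) = 25 (Function('m')(F, P) = Mul(-5, -5) = 25)
Function('s')(z) = Mul(Rational(-1, 3), z)
E = Rational(8, 9) (E = Add(Mul(Rational(-1, 3), Mul(3, Pow(9, -1))), Mul(-1, -1)) = Add(Mul(Rational(-1, 3), Mul(3, Rational(1, 9))), 1) = Add(Mul(Rational(-1, 3), Rational(1, 3)), 1) = Add(Rational(-1, 9), 1) = Rational(8, 9) ≈ 0.88889)
t = 5
Function('n')(U) = -45 (Function('n')(U) = Add(Mul(25, -2), 5) = Add(-50, 5) = -45)
Function('X')(l, N) = Mul(N, l)
Add(Function('X')(Function('n')(11), E), 46896) = Add(Mul(Rational(8, 9), -45), 46896) = Add(-40, 46896) = 46856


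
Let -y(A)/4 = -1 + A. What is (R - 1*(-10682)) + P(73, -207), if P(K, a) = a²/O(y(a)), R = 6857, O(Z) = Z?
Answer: 14635297/832 ≈ 17591.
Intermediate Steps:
y(A) = 4 - 4*A (y(A) = -4*(-1 + A) = 4 - 4*A)
P(K, a) = a²/(4 - 4*a)
(R - 1*(-10682)) + P(73, -207) = (6857 - 1*(-10682)) - 1*(-207)²/(-4 + 4*(-207)) = (6857 + 10682) - 1*42849/(-4 - 828) = 17539 - 1*42849/(-832) = 17539 - 1*42849*(-1/832) = 17539 + 42849/832 = 14635297/832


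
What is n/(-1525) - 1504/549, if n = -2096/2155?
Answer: -81009136/29577375 ≈ -2.7389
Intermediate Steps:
n = -2096/2155 (n = -2096*1/2155 = -2096/2155 ≈ -0.97262)
n/(-1525) - 1504/549 = -2096/2155/(-1525) - 1504/549 = -2096/2155*(-1/1525) - 1504*1/549 = 2096/3286375 - 1504/549 = -81009136/29577375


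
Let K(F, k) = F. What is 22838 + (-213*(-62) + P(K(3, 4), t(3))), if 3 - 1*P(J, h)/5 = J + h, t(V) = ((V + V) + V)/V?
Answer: 36029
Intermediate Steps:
t(V) = 3 (t(V) = (2*V + V)/V = (3*V)/V = 3)
P(J, h) = 15 - 5*J - 5*h (P(J, h) = 15 - 5*(J + h) = 15 + (-5*J - 5*h) = 15 - 5*J - 5*h)
22838 + (-213*(-62) + P(K(3, 4), t(3))) = 22838 + (-213*(-62) + (15 - 5*3 - 5*3)) = 22838 + (13206 + (15 - 15 - 15)) = 22838 + (13206 - 15) = 22838 + 13191 = 36029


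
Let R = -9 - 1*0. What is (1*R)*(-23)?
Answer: 207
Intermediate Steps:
R = -9 (R = -9 + 0 = -9)
(1*R)*(-23) = (1*(-9))*(-23) = -9*(-23) = 207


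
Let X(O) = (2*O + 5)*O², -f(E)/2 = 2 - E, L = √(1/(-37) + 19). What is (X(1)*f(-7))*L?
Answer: -378*√2886/37 ≈ -548.83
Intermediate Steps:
L = 3*√2886/37 (L = √(-1/37 + 19) = √(702/37) = 3*√2886/37 ≈ 4.3558)
f(E) = -4 + 2*E (f(E) = -2*(2 - E) = -4 + 2*E)
X(O) = O²*(5 + 2*O) (X(O) = (5 + 2*O)*O² = O²*(5 + 2*O))
(X(1)*f(-7))*L = ((1²*(5 + 2*1))*(-4 + 2*(-7)))*(3*√2886/37) = ((1*(5 + 2))*(-4 - 14))*(3*√2886/37) = ((1*7)*(-18))*(3*√2886/37) = (7*(-18))*(3*√2886/37) = -378*√2886/37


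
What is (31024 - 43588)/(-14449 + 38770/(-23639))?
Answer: 33000044/37955409 ≈ 0.86944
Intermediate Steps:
(31024 - 43588)/(-14449 + 38770/(-23639)) = -12564/(-14449 + 38770*(-1/23639)) = -12564/(-14449 - 38770/23639) = -12564/(-341598681/23639) = -12564*(-23639/341598681) = 33000044/37955409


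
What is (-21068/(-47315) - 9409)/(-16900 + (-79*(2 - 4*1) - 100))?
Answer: 148388589/265626410 ≈ 0.55864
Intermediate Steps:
(-21068/(-47315) - 9409)/(-16900 + (-79*(2 - 4*1) - 100)) = (-21068*(-1/47315) - 9409)/(-16900 + (-79*(2 - 4) - 100)) = (21068/47315 - 9409)/(-16900 + (-79*(-2) - 100)) = -445165767/(47315*(-16900 + (158 - 100))) = -445165767/(47315*(-16900 + 58)) = -445165767/47315/(-16842) = -445165767/47315*(-1/16842) = 148388589/265626410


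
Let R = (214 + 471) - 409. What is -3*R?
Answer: -828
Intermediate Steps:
R = 276 (R = 685 - 409 = 276)
-3*R = -3*276 = -828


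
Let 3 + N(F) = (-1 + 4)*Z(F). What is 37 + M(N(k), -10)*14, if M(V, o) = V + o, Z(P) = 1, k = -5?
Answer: -103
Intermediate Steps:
N(F) = 0 (N(F) = -3 + (-1 + 4)*1 = -3 + 3*1 = -3 + 3 = 0)
37 + M(N(k), -10)*14 = 37 + (0 - 10)*14 = 37 - 10*14 = 37 - 140 = -103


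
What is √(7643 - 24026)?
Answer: I*√16383 ≈ 128.0*I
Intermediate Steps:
√(7643 - 24026) = √(-16383) = I*√16383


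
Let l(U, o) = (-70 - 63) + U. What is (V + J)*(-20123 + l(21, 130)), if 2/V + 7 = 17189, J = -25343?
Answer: 62050687920/121 ≈ 5.1282e+8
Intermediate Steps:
V = 1/8591 (V = 2/(-7 + 17189) = 2/17182 = 2*(1/17182) = 1/8591 ≈ 0.00011640)
l(U, o) = -133 + U
(V + J)*(-20123 + l(21, 130)) = (1/8591 - 25343)*(-20123 + (-133 + 21)) = -217721712*(-20123 - 112)/8591 = -217721712/8591*(-20235) = 62050687920/121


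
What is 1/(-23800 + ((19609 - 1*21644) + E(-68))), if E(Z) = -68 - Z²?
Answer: -1/30527 ≈ -3.2758e-5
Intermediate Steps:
1/(-23800 + ((19609 - 1*21644) + E(-68))) = 1/(-23800 + ((19609 - 1*21644) + (-68 - 1*(-68)²))) = 1/(-23800 + ((19609 - 21644) + (-68 - 1*4624))) = 1/(-23800 + (-2035 + (-68 - 4624))) = 1/(-23800 + (-2035 - 4692)) = 1/(-23800 - 6727) = 1/(-30527) = -1/30527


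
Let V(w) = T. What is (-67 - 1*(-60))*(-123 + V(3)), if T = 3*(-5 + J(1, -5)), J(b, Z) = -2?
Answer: 1008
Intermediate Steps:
T = -21 (T = 3*(-5 - 2) = 3*(-7) = -21)
V(w) = -21
(-67 - 1*(-60))*(-123 + V(3)) = (-67 - 1*(-60))*(-123 - 21) = (-67 + 60)*(-144) = -7*(-144) = 1008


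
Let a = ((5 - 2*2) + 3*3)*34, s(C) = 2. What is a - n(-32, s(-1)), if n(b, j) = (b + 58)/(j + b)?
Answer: 5113/15 ≈ 340.87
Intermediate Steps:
n(b, j) = (58 + b)/(b + j)
a = 340 (a = ((5 - 4) + 9)*34 = (1 + 9)*34 = 10*34 = 340)
a - n(-32, s(-1)) = 340 - (58 - 32)/(-32 + 2) = 340 - 26/(-30) = 340 - (-1)*26/30 = 340 - 1*(-13/15) = 340 + 13/15 = 5113/15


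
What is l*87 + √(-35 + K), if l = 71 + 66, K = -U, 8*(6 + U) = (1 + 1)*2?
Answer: 11919 + I*√118/2 ≈ 11919.0 + 5.4314*I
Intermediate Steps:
U = -11/2 (U = -6 + ((1 + 1)*2)/8 = -6 + (2*2)/8 = -6 + (⅛)*4 = -6 + ½ = -11/2 ≈ -5.5000)
K = 11/2 (K = -1*(-11/2) = 11/2 ≈ 5.5000)
l = 137
l*87 + √(-35 + K) = 137*87 + √(-35 + 11/2) = 11919 + √(-59/2) = 11919 + I*√118/2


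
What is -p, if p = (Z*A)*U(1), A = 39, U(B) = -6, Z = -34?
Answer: -7956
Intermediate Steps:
p = 7956 (p = -34*39*(-6) = -1326*(-6) = 7956)
-p = -1*7956 = -7956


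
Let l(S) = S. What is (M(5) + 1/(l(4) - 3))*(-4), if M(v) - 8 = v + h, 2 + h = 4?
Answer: -64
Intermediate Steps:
h = 2 (h = -2 + 4 = 2)
M(v) = 10 + v (M(v) = 8 + (v + 2) = 8 + (2 + v) = 10 + v)
(M(5) + 1/(l(4) - 3))*(-4) = ((10 + 5) + 1/(4 - 3))*(-4) = (15 + 1/1)*(-4) = (15 + 1)*(-4) = 16*(-4) = -64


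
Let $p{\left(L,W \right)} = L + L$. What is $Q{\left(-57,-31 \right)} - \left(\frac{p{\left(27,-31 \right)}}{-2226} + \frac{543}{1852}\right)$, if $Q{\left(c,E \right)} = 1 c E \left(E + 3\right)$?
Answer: $- \frac{33994748577}{687092} \approx -49476.0$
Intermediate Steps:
$Q{\left(c,E \right)} = E c \left(3 + E\right)$ ($Q{\left(c,E \right)} = c E \left(3 + E\right) = E c \left(3 + E\right)$)
$p{\left(L,W \right)} = 2 L$
$Q{\left(-57,-31 \right)} - \left(\frac{p{\left(27,-31 \right)}}{-2226} + \frac{543}{1852}\right) = \left(-31\right) \left(-57\right) \left(3 - 31\right) - \left(\frac{2 \cdot 27}{-2226} + \frac{543}{1852}\right) = \left(-31\right) \left(-57\right) \left(-28\right) - \left(54 \left(- \frac{1}{2226}\right) + 543 \cdot \frac{1}{1852}\right) = -49476 - \left(- \frac{9}{371} + \frac{543}{1852}\right) = -49476 - \frac{184785}{687092} = - \frac{33994748577}{687092}$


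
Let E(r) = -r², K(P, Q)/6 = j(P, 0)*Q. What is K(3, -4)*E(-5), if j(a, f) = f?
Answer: 0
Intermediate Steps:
K(P, Q) = 0 (K(P, Q) = 6*(0*Q) = 6*0 = 0)
K(3, -4)*E(-5) = 0*(-1*(-5)²) = 0*(-1*25) = 0*(-25) = 0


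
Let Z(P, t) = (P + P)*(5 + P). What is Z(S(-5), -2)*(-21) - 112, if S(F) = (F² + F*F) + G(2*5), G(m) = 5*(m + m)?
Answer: -976612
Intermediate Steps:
G(m) = 10*m (G(m) = 5*(2*m) = 10*m)
S(F) = 100 + 2*F² (S(F) = (F² + F*F) + 10*(2*5) = (F² + F²) + 10*10 = 2*F² + 100 = 100 + 2*F²)
Z(P, t) = 2*P*(5 + P) (Z(P, t) = (2*P)*(5 + P) = 2*P*(5 + P))
Z(S(-5), -2)*(-21) - 112 = (2*(100 + 2*(-5)²)*(5 + (100 + 2*(-5)²)))*(-21) - 112 = (2*(100 + 2*25)*(5 + (100 + 2*25)))*(-21) - 112 = (2*(100 + 50)*(5 + (100 + 50)))*(-21) - 112 = (2*150*(5 + 150))*(-21) - 112 = (2*150*155)*(-21) - 112 = 46500*(-21) - 112 = -976500 - 112 = -976612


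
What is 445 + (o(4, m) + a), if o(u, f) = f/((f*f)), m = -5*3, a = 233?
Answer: 10169/15 ≈ 677.93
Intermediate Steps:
m = -15
o(u, f) = 1/f (o(u, f) = f/(f²) = f/f² = 1/f)
445 + (o(4, m) + a) = 445 + (1/(-15) + 233) = 445 + (-1/15 + 233) = 445 + 3494/15 = 10169/15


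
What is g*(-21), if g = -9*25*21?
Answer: 99225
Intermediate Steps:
g = -4725 (g = -225*21 = -4725)
g*(-21) = -4725*(-21) = 99225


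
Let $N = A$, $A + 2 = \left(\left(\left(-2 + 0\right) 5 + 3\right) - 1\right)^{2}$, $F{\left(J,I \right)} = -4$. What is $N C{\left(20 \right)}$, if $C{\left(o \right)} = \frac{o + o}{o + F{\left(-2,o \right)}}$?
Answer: $155$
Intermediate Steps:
$C{\left(o \right)} = \frac{2 o}{-4 + o}$ ($C{\left(o \right)} = \frac{o + o}{o - 4} = \frac{2 o}{-4 + o}$)
$A = 62$ ($A = -2 + \left(\left(\left(-2 + 0\right) 5 + 3\right) - 1\right)^{2} = -2 + \left(\left(\left(-2\right) 5 + 3\right) - 1\right)^{2} = -2 + \left(\left(-10 + 3\right) - 1\right)^{2} = -2 + \left(-7 - 1\right)^{2} = -2 + \left(-8\right)^{2} = -2 + 64 = 62$)
$N = 62$
$N C{\left(20 \right)} = 62 \cdot 2 \cdot 20 \frac{1}{-4 + 20} = 62 \cdot 2 \cdot 20 \cdot \frac{1}{16} = 62 \cdot \frac{5}{2} = 155$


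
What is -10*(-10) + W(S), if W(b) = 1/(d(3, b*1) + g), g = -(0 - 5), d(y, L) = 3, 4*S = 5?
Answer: 801/8 ≈ 100.13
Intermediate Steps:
S = 5/4 (S = (¼)*5 = 5/4 ≈ 1.2500)
g = 5 (g = -1*(-5) = 5)
W(b) = ⅛ (W(b) = 1/(3 + 5) = 1/8 = ⅛)
-10*(-10) + W(S) = -10*(-10) + ⅛ = 100 + ⅛ = 801/8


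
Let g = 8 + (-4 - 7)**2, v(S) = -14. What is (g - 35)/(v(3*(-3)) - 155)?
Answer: -94/169 ≈ -0.55621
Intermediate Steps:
g = 129 (g = 8 + (-11)**2 = 8 + 121 = 129)
(g - 35)/(v(3*(-3)) - 155) = (129 - 35)/(-14 - 155) = 94/(-169) = 94*(-1/169) = -94/169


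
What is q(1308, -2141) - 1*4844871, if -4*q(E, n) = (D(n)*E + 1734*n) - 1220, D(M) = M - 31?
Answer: -6412397/2 ≈ -3.2062e+6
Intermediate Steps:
D(M) = -31 + M
q(E, n) = 305 - 867*n/2 - E*(-31 + n)/4 (q(E, n) = -(((-31 + n)*E + 1734*n) - 1220)/4 = -((E*(-31 + n) + 1734*n) - 1220)/4 = -((1734*n + E*(-31 + n)) - 1220)/4 = -(-1220 + 1734*n + E*(-31 + n))/4 = 305 - 867*n/2 - E*(-31 + n)/4)
q(1308, -2141) - 1*4844871 = (305 - 867/2*(-2141) - 1/4*1308*(-31 - 2141)) - 1*4844871 = (305 + 1856247/2 - 1/4*1308*(-2172)) - 4844871 = (305 + 1856247/2 + 710244) - 4844871 = 3277345/2 - 4844871 = -6412397/2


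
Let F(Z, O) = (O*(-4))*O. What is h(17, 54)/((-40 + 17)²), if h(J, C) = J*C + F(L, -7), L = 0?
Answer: 722/529 ≈ 1.3648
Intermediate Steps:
F(Z, O) = -4*O² (F(Z, O) = (-4*O)*O = -4*O²)
h(J, C) = -196 + C*J (h(J, C) = J*C - 4*(-7)² = C*J - 4*49 = C*J - 196 = -196 + C*J)
h(17, 54)/((-40 + 17)²) = (-196 + 54*17)/((-40 + 17)²) = (-196 + 918)/((-23)²) = 722/529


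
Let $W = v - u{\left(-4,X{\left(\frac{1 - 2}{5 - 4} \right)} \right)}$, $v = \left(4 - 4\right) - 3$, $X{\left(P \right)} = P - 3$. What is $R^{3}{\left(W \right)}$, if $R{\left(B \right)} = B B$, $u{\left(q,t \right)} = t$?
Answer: $1$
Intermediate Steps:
$X{\left(P \right)} = -3 + P$ ($X{\left(P \right)} = P - 3 = -3 + P$)
$v = -3$ ($v = 0 - 3 = -3$)
$W = 1$ ($W = -3 - \left(-3 + \frac{1 - 2}{5 - 4}\right) = -3 - \left(-3 - 1^{-1}\right) = -3 - \left(-3 - 1\right) = -3 - -4 = -3 + 4 = 1$)
$R{\left(B \right)} = B^{2}$
$R^{3}{\left(W \right)} = \left(1^{2}\right)^{3} = 1^{3} = 1$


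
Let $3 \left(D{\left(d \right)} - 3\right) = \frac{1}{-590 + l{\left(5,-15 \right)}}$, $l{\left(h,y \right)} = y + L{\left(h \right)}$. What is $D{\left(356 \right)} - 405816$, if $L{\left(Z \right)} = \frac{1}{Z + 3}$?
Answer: $- \frac{5891187329}{14517} \approx -4.0581 \cdot 10^{5}$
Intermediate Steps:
$L{\left(Z \right)} = \frac{1}{3 + Z}$
$l{\left(h,y \right)} = y + \frac{1}{3 + h}$
$D{\left(d \right)} = \frac{43543}{14517}$ ($D{\left(d \right)} = 3 + \frac{1}{3 \left(-590 + \frac{1 - 15 \left(3 + 5\right)}{3 + 5}\right)} = 3 + \frac{1}{3 \left(-590 + \frac{1 - 120}{8}\right)} = 3 + \frac{1}{3 \left(-590 + \frac{1}{8} \left(-119\right)\right)} = 3 + \frac{1}{3 \left(-590 - \frac{119}{8}\right)} = 3 + \frac{1}{3 \left(- \frac{4839}{8}\right)} = 3 + \frac{1}{3} \left(- \frac{8}{4839}\right) = 3 - \frac{8}{14517} = \frac{43543}{14517}$)
$D{\left(356 \right)} - 405816 = \frac{43543}{14517} - 405816 = - \frac{5891187329}{14517}$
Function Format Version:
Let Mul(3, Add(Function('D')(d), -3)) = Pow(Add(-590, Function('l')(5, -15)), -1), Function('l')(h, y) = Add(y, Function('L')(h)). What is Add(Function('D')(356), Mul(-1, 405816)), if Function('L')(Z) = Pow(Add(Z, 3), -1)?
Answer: Rational(-5891187329, 14517) ≈ -4.0581e+5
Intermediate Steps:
Function('L')(Z) = Pow(Add(3, Z), -1)
Function('l')(h, y) = Add(y, Pow(Add(3, h), -1))
Function('D')(d) = Rational(43543, 14517) (Function('D')(d) = Add(3, Mul(Rational(1, 3), Pow(Add(-590, Mul(Pow(Add(3, 5), -1), Add(1, Mul(-15, Add(3, 5))))), -1))) = Add(3, Mul(Rational(1, 3), Pow(Add(-590, Mul(Pow(8, -1), Add(1, Mul(-15, 8)))), -1))) = Add(3, Mul(Rational(1, 3), Pow(Add(-590, Mul(Rational(1, 8), Add(1, -120))), -1))) = Add(3, Mul(Rational(1, 3), Pow(Add(-590, Mul(Rational(1, 8), -119)), -1))) = Add(3, Mul(Rational(1, 3), Pow(Add(-590, Rational(-119, 8)), -1))) = Add(3, Mul(Rational(1, 3), Pow(Rational(-4839, 8), -1))) = Add(3, Mul(Rational(1, 3), Rational(-8, 4839))) = Add(3, Rational(-8, 14517)) = Rational(43543, 14517))
Add(Function('D')(356), Mul(-1, 405816)) = Add(Rational(43543, 14517), Mul(-1, 405816)) = Add(Rational(43543, 14517), -405816) = Rational(-5891187329, 14517)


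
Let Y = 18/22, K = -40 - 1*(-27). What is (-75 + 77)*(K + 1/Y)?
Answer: -212/9 ≈ -23.556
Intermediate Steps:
K = -13 (K = -40 + 27 = -13)
Y = 9/11 (Y = 18*(1/22) = 9/11 ≈ 0.81818)
(-75 + 77)*(K + 1/Y) = (-75 + 77)*(-13 + 1/(9/11)) = 2*(-13 + 11/9) = 2*(-106/9) = -212/9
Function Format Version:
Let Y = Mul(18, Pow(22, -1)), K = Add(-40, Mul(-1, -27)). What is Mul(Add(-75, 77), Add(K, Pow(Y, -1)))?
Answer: Rational(-212, 9) ≈ -23.556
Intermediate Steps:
K = -13 (K = Add(-40, 27) = -13)
Y = Rational(9, 11) (Y = Mul(18, Rational(1, 22)) = Rational(9, 11) ≈ 0.81818)
Mul(Add(-75, 77), Add(K, Pow(Y, -1))) = Mul(Add(-75, 77), Add(-13, Pow(Rational(9, 11), -1))) = Mul(2, Add(-13, Rational(11, 9))) = Mul(2, Rational(-106, 9)) = Rational(-212, 9)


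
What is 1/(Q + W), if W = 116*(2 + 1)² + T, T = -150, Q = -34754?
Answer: -1/33860 ≈ -2.9533e-5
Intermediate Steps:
W = 894 (W = 116*(2 + 1)² - 150 = 116*3² - 150 = 116*9 - 150 = 1044 - 150 = 894)
1/(Q + W) = 1/(-34754 + 894) = 1/(-33860) = -1/33860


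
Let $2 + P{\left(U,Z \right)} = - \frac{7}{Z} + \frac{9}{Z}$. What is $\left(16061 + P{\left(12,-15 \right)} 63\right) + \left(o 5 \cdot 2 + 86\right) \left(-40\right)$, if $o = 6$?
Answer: $\frac{50433}{5} \approx 10087.0$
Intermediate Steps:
$P{\left(U,Z \right)} = -2 + \frac{2}{Z}$ ($P{\left(U,Z \right)} = -2 + \left(- \frac{7}{Z} + \frac{9}{Z}\right) = -2 + \frac{2}{Z}$)
$\left(16061 + P{\left(12,-15 \right)} 63\right) + \left(o 5 \cdot 2 + 86\right) \left(-40\right) = \left(16061 + \left(-2 + \frac{2}{-15}\right) 63\right) + \left(6 \cdot 5 \cdot 2 + 86\right) \left(-40\right) = \left(16061 + \left(-2 + 2 \left(- \frac{1}{15}\right)\right) 63\right) + \left(30 \cdot 2 + 86\right) \left(-40\right) = \left(16061 + \left(-2 - \frac{2}{15}\right) 63\right) + \left(60 + 86\right) \left(-40\right) = \left(16061 - \frac{672}{5}\right) + 146 \left(-40\right) = \left(16061 - \frac{672}{5}\right) - 5840 = \frac{79633}{5} - 5840 = \frac{50433}{5}$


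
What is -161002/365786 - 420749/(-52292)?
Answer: 72742488565/9563840756 ≈ 7.6060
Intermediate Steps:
-161002/365786 - 420749/(-52292) = -161002*1/365786 - 420749*(-1/52292) = -80501/182893 + 420749/52292 = 72742488565/9563840756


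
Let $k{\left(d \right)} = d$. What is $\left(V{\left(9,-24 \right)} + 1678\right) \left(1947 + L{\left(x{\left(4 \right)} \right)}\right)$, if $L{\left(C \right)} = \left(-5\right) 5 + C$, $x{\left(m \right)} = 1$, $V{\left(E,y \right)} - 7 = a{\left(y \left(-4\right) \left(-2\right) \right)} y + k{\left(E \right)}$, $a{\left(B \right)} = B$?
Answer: $12118746$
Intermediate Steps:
$V{\left(E,y \right)} = 7 + E + 8 y^{2}$ ($V{\left(E,y \right)} = 7 + \left(y \left(-4\right) \left(-2\right) y + E\right) = 7 + \left(- 4 y \left(-2\right) y + E\right) = 7 + \left(8 y y + E\right) = 7 + \left(8 y^{2} + E\right) = 7 + \left(E + 8 y^{2}\right) = 7 + E + 8 y^{2}$)
$L{\left(C \right)} = -25 + C$
$\left(V{\left(9,-24 \right)} + 1678\right) \left(1947 + L{\left(x{\left(4 \right)} \right)}\right) = \left(\left(7 + 9 + 8 \left(-24\right)^{2}\right) + 1678\right) \left(1947 + \left(-25 + 1\right)\right) = \left(\left(7 + 9 + 8 \cdot 576\right) + 1678\right) \left(1947 - 24\right) = \left(\left(7 + 9 + 4608\right) + 1678\right) 1923 = \left(4624 + 1678\right) 1923 = 6302 \cdot 1923 = 12118746$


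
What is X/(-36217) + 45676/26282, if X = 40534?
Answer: 294466552/475927597 ≈ 0.61872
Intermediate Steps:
X/(-36217) + 45676/26282 = 40534/(-36217) + 45676/26282 = 40534*(-1/36217) + 45676*(1/26282) = -40534/36217 + 22838/13141 = 294466552/475927597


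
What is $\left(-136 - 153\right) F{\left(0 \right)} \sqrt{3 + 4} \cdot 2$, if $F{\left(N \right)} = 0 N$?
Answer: $0$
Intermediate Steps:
$F{\left(N \right)} = 0$
$\left(-136 - 153\right) F{\left(0 \right)} \sqrt{3 + 4} \cdot 2 = \left(-136 - 153\right) 0 \sqrt{3 + 4} \cdot 2 = - 289 \cdot 0 \sqrt{7} \cdot 2 = - 289 \cdot 0 \cdot 2 = \left(-289\right) 0 = 0$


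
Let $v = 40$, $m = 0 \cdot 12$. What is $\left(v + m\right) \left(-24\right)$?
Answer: $-960$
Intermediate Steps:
$m = 0$
$\left(v + m\right) \left(-24\right) = \left(40 + 0\right) \left(-24\right) = 40 \left(-24\right) = -960$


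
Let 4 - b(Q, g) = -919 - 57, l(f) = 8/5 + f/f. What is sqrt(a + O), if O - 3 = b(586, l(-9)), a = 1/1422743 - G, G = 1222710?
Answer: 2*I*sqrt(618254228767407470)/1422743 ≈ 1105.3*I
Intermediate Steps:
l(f) = 13/5 (l(f) = 8*(1/5) + 1 = 8/5 + 1 = 13/5)
a = -1739602093529/1422743 (a = 1/1422743 - 1*1222710 = 1/1422743 - 1222710 = -1739602093529/1422743 ≈ -1.2227e+6)
b(Q, g) = 980 (b(Q, g) = 4 - (-919 - 57) = 4 - 1*(-976) = 4 + 976 = 980)
O = 983 (O = 3 + 980 = 983)
sqrt(a + O) = sqrt(-1739602093529/1422743 + 983) = sqrt(-1738203537160/1422743) = 2*I*sqrt(618254228767407470)/1422743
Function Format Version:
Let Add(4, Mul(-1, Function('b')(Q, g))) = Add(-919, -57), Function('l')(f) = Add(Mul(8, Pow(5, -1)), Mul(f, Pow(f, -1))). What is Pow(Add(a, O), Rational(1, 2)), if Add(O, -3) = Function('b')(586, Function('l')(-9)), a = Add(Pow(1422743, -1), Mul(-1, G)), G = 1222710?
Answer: Mul(Rational(2, 1422743), I, Pow(618254228767407470, Rational(1, 2))) ≈ Mul(1105.3, I)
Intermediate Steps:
Function('l')(f) = Rational(13, 5) (Function('l')(f) = Add(Mul(8, Rational(1, 5)), 1) = Add(Rational(8, 5), 1) = Rational(13, 5))
a = Rational(-1739602093529, 1422743) (a = Add(Pow(1422743, -1), Mul(-1, 1222710)) = Add(Rational(1, 1422743), -1222710) = Rational(-1739602093529, 1422743) ≈ -1.2227e+6)
Function('b')(Q, g) = 980 (Function('b')(Q, g) = Add(4, Mul(-1, Add(-919, -57))) = Add(4, Mul(-1, -976)) = Add(4, 976) = 980)
O = 983 (O = Add(3, 980) = 983)
Pow(Add(a, O), Rational(1, 2)) = Pow(Add(Rational(-1739602093529, 1422743), 983), Rational(1, 2)) = Pow(Rational(-1738203537160, 1422743), Rational(1, 2)) = Mul(Rational(2, 1422743), I, Pow(618254228767407470, Rational(1, 2)))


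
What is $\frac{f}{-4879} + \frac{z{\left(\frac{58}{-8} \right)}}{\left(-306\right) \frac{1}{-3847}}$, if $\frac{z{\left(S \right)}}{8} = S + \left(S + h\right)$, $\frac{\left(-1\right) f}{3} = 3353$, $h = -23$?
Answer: $- \frac{7882039}{2091} \approx -3769.5$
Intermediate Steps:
$f = -10059$ ($f = \left(-3\right) 3353 = -10059$)
$z{\left(S \right)} = -184 + 16 S$ ($z{\left(S \right)} = 8 \left(S + \left(S - 23\right)\right) = 8 \left(S + \left(-23 + S\right)\right) = 8 \left(-23 + 2 S\right) = -184 + 16 S$)
$\frac{f}{-4879} + \frac{z{\left(\frac{58}{-8} \right)}}{\left(-306\right) \frac{1}{-3847}} = - \frac{10059}{-4879} + \frac{-184 + 16 \frac{58}{-8}}{\left(-306\right) \frac{1}{-3847}} = \left(-10059\right) \left(- \frac{1}{4879}\right) + \frac{-184 + 16 \cdot 58 \left(- \frac{1}{8}\right)}{\left(-306\right) \left(- \frac{1}{3847}\right)} = \frac{1437}{697} + \frac{-184 + 16 \left(- \frac{29}{4}\right)}{\frac{306}{3847}} = \frac{1437}{697} + \left(-184 - 116\right) \frac{3847}{306} = \frac{1437}{697} - \frac{192350}{51} = - \frac{7882039}{2091}$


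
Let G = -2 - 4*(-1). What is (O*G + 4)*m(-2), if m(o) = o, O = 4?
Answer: -24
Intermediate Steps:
G = 2 (G = -2 + 4 = 2)
(O*G + 4)*m(-2) = (4*2 + 4)*(-2) = (8 + 4)*(-2) = 12*(-2) = -24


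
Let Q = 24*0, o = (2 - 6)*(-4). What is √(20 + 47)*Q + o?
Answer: 16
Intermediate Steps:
o = 16 (o = -4*(-4) = 16)
Q = 0
√(20 + 47)*Q + o = √(20 + 47)*0 + 16 = √67*0 + 16 = 0 + 16 = 16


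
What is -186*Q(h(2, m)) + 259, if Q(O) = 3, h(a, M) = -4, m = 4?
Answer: -299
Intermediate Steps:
-186*Q(h(2, m)) + 259 = -186*3 + 259 = -558 + 259 = -299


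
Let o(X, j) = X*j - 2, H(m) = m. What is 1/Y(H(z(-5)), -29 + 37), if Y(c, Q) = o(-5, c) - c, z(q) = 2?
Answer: -1/14 ≈ -0.071429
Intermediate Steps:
o(X, j) = -2 + X*j
Y(c, Q) = -2 - 6*c (Y(c, Q) = (-2 - 5*c) - c = -2 - 6*c)
1/Y(H(z(-5)), -29 + 37) = 1/(-2 - 6*2) = 1/(-2 - 12) = 1/(-14) = -1/14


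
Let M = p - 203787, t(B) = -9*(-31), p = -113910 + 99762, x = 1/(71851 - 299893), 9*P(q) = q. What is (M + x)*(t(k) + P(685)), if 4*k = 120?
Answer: -79417936567058/1026189 ≈ -7.7391e+7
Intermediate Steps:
P(q) = q/9
x = -1/228042 (x = 1/(-228042) = -1/228042 ≈ -4.3852e-6)
k = 30 (k = (¼)*120 = 30)
p = -14148
t(B) = 279
M = -217935 (M = -14148 - 203787 = -217935)
(M + x)*(t(k) + P(685)) = (-217935 - 1/228042)*(279 + (⅑)*685) = -49698333271*(279 + 685/9)/228042 = -49698333271/228042*3196/9 = -79417936567058/1026189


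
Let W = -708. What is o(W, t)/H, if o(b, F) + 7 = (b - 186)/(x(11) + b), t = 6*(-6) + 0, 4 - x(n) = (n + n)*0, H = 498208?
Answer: -2017/175369216 ≈ -1.1501e-5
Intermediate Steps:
x(n) = 4 (x(n) = 4 - (n + n)*0 = 4 - 2*n*0 = 4 - 1*0 = 4 + 0 = 4)
t = -36 (t = -36 + 0 = -36)
o(b, F) = -7 + (-186 + b)/(4 + b) (o(b, F) = -7 + (b - 186)/(4 + b) = -7 + (-186 + b)/(4 + b))
o(W, t)/H = (2*(-107 - 3*(-708))/(4 - 708))/498208 = (2*(-107 + 2124)/(-704))*(1/498208) = (2*(-1/704)*2017)*(1/498208) = -2017/352*1/498208 = -2017/175369216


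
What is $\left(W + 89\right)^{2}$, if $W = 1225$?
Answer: $1726596$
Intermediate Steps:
$\left(W + 89\right)^{2} = \left(1225 + 89\right)^{2} = 1314^{2} = 1726596$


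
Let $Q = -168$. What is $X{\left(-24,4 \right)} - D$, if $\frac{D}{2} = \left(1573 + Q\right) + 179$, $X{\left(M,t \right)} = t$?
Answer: $-3164$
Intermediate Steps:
$D = 3168$ ($D = 2 \left(\left(1573 - 168\right) + 179\right) = 2 \left(1405 + 179\right) = 2 \cdot 1584 = 3168$)
$X{\left(-24,4 \right)} - D = 4 - 3168 = -3164$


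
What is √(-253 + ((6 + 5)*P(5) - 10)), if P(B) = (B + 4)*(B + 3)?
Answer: 23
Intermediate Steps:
P(B) = (3 + B)*(4 + B) (P(B) = (4 + B)*(3 + B) = (3 + B)*(4 + B))
√(-253 + ((6 + 5)*P(5) - 10)) = √(-253 + ((6 + 5)*(12 + 5² + 7*5) - 10)) = √(-253 + (11*(12 + 25 + 35) - 10)) = √(-253 + (11*72 - 10)) = √(-253 + (792 - 10)) = √(-253 + 782) = √529 = 23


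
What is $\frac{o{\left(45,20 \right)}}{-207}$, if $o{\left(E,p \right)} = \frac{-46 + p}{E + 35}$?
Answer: $\frac{13}{8280} \approx 0.00157$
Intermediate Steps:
$o{\left(E,p \right)} = \frac{-46 + p}{35 + E}$
$\frac{o{\left(45,20 \right)}}{-207} = \frac{\frac{1}{35 + 45} \left(-46 + 20\right)}{-207} = \frac{1}{80} \left(-26\right) \left(- \frac{1}{207}\right) = \left(- \frac{13}{40}\right) \left(- \frac{1}{207}\right) = \frac{13}{8280}$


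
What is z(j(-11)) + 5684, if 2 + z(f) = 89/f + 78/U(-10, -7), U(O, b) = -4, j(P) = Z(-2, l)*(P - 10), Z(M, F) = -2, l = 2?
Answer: 118957/21 ≈ 5664.6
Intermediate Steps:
j(P) = 20 - 2*P (j(P) = -2*(P - 10) = -2*(-10 + P) = 20 - 2*P)
z(f) = -43/2 + 89/f (z(f) = -2 + (89/f + 78/(-4)) = -2 + (89/f + 78*(-1/4)) = -2 + (89/f - 39/2) = -2 + (-39/2 + 89/f) = -43/2 + 89/f)
z(j(-11)) + 5684 = (-43/2 + 89/(20 - 2*(-11))) + 5684 = (-43/2 + 89/(20 + 22)) + 5684 = (-43/2 + 89/42) + 5684 = -407/21 + 5684 = 118957/21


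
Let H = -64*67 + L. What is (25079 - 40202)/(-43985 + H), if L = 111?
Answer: 5041/16054 ≈ 0.31400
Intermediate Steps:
H = -4177 (H = -64*67 + 111 = -4288 + 111 = -4177)
(25079 - 40202)/(-43985 + H) = (25079 - 40202)/(-43985 - 4177) = -15123/(-48162) = -15123*(-1/48162) = 5041/16054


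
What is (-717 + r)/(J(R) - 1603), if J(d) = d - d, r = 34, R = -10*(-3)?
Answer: 683/1603 ≈ 0.42608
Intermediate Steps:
R = 30
J(d) = 0
(-717 + r)/(J(R) - 1603) = (-717 + 34)/(0 - 1603) = -683/(-1603) = -683*(-1/1603) = 683/1603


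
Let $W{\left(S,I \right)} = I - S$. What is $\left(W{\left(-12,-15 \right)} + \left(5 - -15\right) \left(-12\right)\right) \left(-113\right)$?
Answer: $27459$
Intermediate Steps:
$\left(W{\left(-12,-15 \right)} + \left(5 - -15\right) \left(-12\right)\right) \left(-113\right) = \left(\left(-15 - -12\right) + \left(5 - -15\right) \left(-12\right)\right) \left(-113\right) = \left(\left(-15 + 12\right) + \left(5 + 15\right) \left(-12\right)\right) \left(-113\right) = \left(-3 + 20 \left(-12\right)\right) \left(-113\right) = \left(-3 - 240\right) \left(-113\right) = \left(-243\right) \left(-113\right) = 27459$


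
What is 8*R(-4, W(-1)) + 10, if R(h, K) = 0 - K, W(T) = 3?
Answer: -14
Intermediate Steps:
R(h, K) = -K
8*R(-4, W(-1)) + 10 = 8*(-1*3) + 10 = 8*(-3) + 10 = -24 + 10 = -14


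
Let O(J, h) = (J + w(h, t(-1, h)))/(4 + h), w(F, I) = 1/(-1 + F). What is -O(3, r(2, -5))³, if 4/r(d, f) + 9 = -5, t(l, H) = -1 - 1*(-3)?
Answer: -343000/1601613 ≈ -0.21416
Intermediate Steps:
t(l, H) = 2 (t(l, H) = -1 + 3 = 2)
r(d, f) = -2/7 (r(d, f) = 4/(-9 - 5) = 4/(-14) = 4*(-1/14) = -2/7)
O(J, h) = (J + 1/(-1 + h))/(4 + h)
-O(3, r(2, -5))³ = -((1 + 3*(-1 - 2/7))/((-1 - 2/7)*(4 - 2/7)))³ = -((1 + 3*(-9/7))/((-9/7)*(26/7)))³ = -(-7/9*7/26*(1 - 27/7))³ = -(-7/9*7/26*(-20/7))³ = -(70/117)³ = -1*343000/1601613 = -343000/1601613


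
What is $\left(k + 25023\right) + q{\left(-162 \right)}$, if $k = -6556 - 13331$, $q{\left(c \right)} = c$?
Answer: $4974$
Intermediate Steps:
$k = -19887$
$\left(k + 25023\right) + q{\left(-162 \right)} = \left(-19887 + 25023\right) - 162 = 5136 - 162 = 4974$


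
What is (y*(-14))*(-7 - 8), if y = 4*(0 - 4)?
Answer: -3360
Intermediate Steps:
y = -16 (y = 4*(-4) = -16)
(y*(-14))*(-7 - 8) = (-16*(-14))*(-7 - 8) = 224*(-15) = -3360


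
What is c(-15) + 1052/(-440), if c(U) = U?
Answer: -1913/110 ≈ -17.391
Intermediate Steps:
c(-15) + 1052/(-440) = -15 + 1052/(-440) = -15 + 1052*(-1/440) = -15 - 263/110 = -1913/110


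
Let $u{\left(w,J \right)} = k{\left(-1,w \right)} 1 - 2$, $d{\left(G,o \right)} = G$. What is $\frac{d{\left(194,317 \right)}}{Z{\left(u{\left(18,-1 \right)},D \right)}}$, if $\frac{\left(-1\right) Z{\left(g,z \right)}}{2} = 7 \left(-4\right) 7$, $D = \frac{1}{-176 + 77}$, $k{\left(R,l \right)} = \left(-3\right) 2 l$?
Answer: $\frac{97}{196} \approx 0.4949$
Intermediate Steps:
$k{\left(R,l \right)} = - 6 l$
$u{\left(w,J \right)} = -2 - 6 w$ ($u{\left(w,J \right)} = - 6 w 1 - 2 = - 6 w - 2 = -2 - 6 w$)
$D = - \frac{1}{99}$ ($D = \frac{1}{-99} = - \frac{1}{99} \approx -0.010101$)
$Z{\left(g,z \right)} = 392$ ($Z{\left(g,z \right)} = - 2 \cdot 7 \left(-4\right) 7 = - 2 \left(\left(-28\right) 7\right) = \left(-2\right) \left(-196\right) = 392$)
$\frac{d{\left(194,317 \right)}}{Z{\left(u{\left(18,-1 \right)},D \right)}} = \frac{194}{392} = 194 \cdot \frac{1}{392} = \frac{97}{196}$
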